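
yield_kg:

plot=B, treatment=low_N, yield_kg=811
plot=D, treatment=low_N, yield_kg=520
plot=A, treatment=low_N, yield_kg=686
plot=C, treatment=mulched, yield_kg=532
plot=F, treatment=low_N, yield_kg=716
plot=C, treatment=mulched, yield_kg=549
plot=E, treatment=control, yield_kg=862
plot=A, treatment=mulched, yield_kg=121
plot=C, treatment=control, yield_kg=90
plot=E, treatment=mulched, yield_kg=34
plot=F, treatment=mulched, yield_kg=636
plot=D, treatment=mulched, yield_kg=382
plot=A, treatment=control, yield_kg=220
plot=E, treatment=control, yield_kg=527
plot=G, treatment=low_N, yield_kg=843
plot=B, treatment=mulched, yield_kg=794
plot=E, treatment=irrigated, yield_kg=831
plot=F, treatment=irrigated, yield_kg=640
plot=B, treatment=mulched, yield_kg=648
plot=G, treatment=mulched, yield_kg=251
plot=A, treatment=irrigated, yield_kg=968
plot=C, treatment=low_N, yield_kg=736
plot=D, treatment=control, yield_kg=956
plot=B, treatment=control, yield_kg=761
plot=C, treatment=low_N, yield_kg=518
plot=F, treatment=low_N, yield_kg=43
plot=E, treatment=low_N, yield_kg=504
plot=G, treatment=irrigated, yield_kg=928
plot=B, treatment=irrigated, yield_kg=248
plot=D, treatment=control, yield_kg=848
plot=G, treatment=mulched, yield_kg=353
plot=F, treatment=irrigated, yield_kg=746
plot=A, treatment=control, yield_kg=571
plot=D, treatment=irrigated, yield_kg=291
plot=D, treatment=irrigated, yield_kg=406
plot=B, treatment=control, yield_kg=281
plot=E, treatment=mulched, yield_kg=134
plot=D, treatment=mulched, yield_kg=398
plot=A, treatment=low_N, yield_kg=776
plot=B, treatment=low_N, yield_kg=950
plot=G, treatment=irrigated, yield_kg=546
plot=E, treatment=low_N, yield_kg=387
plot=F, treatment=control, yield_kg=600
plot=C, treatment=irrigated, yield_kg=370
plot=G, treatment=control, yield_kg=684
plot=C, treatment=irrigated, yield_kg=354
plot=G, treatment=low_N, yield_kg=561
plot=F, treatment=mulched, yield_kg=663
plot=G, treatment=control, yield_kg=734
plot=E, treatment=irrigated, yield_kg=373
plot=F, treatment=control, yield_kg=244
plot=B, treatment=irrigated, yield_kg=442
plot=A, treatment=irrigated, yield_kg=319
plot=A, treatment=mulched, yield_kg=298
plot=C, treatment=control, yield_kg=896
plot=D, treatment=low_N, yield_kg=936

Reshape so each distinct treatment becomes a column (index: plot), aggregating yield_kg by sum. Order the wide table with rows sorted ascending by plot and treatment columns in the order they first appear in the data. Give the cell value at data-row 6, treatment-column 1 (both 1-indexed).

759

With rows sorted ascending by plot, row 6 is plot=F. treatment columns in first-appearance order: low_N, mulched, control, irrigated; column 1 is low_N.
Long rows with plot=F, treatment=low_N: 716 + 43 = 759.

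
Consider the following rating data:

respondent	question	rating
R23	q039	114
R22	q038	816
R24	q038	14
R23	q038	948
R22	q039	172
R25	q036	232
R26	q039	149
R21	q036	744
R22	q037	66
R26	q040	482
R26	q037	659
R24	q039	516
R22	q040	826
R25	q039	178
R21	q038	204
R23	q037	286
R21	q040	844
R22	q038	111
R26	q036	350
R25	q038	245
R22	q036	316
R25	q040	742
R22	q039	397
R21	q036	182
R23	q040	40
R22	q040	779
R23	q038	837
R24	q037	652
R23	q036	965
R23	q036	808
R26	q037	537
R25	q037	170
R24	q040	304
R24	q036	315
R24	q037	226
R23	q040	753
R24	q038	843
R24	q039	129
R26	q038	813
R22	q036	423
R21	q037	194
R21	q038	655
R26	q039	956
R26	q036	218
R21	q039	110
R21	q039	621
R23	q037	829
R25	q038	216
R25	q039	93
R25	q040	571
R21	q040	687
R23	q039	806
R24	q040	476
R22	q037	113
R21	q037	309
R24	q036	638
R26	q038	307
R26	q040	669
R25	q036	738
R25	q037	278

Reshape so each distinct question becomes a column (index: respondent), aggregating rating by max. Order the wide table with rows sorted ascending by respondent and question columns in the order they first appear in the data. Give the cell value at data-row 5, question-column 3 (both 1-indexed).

738

With rows sorted ascending by respondent, row 5 is respondent=R25. question columns in first-appearance order: q039, q038, q036, q037, q040; column 3 is q036.
Long rows with respondent=R25, question=q036: max(232, 738) = 738.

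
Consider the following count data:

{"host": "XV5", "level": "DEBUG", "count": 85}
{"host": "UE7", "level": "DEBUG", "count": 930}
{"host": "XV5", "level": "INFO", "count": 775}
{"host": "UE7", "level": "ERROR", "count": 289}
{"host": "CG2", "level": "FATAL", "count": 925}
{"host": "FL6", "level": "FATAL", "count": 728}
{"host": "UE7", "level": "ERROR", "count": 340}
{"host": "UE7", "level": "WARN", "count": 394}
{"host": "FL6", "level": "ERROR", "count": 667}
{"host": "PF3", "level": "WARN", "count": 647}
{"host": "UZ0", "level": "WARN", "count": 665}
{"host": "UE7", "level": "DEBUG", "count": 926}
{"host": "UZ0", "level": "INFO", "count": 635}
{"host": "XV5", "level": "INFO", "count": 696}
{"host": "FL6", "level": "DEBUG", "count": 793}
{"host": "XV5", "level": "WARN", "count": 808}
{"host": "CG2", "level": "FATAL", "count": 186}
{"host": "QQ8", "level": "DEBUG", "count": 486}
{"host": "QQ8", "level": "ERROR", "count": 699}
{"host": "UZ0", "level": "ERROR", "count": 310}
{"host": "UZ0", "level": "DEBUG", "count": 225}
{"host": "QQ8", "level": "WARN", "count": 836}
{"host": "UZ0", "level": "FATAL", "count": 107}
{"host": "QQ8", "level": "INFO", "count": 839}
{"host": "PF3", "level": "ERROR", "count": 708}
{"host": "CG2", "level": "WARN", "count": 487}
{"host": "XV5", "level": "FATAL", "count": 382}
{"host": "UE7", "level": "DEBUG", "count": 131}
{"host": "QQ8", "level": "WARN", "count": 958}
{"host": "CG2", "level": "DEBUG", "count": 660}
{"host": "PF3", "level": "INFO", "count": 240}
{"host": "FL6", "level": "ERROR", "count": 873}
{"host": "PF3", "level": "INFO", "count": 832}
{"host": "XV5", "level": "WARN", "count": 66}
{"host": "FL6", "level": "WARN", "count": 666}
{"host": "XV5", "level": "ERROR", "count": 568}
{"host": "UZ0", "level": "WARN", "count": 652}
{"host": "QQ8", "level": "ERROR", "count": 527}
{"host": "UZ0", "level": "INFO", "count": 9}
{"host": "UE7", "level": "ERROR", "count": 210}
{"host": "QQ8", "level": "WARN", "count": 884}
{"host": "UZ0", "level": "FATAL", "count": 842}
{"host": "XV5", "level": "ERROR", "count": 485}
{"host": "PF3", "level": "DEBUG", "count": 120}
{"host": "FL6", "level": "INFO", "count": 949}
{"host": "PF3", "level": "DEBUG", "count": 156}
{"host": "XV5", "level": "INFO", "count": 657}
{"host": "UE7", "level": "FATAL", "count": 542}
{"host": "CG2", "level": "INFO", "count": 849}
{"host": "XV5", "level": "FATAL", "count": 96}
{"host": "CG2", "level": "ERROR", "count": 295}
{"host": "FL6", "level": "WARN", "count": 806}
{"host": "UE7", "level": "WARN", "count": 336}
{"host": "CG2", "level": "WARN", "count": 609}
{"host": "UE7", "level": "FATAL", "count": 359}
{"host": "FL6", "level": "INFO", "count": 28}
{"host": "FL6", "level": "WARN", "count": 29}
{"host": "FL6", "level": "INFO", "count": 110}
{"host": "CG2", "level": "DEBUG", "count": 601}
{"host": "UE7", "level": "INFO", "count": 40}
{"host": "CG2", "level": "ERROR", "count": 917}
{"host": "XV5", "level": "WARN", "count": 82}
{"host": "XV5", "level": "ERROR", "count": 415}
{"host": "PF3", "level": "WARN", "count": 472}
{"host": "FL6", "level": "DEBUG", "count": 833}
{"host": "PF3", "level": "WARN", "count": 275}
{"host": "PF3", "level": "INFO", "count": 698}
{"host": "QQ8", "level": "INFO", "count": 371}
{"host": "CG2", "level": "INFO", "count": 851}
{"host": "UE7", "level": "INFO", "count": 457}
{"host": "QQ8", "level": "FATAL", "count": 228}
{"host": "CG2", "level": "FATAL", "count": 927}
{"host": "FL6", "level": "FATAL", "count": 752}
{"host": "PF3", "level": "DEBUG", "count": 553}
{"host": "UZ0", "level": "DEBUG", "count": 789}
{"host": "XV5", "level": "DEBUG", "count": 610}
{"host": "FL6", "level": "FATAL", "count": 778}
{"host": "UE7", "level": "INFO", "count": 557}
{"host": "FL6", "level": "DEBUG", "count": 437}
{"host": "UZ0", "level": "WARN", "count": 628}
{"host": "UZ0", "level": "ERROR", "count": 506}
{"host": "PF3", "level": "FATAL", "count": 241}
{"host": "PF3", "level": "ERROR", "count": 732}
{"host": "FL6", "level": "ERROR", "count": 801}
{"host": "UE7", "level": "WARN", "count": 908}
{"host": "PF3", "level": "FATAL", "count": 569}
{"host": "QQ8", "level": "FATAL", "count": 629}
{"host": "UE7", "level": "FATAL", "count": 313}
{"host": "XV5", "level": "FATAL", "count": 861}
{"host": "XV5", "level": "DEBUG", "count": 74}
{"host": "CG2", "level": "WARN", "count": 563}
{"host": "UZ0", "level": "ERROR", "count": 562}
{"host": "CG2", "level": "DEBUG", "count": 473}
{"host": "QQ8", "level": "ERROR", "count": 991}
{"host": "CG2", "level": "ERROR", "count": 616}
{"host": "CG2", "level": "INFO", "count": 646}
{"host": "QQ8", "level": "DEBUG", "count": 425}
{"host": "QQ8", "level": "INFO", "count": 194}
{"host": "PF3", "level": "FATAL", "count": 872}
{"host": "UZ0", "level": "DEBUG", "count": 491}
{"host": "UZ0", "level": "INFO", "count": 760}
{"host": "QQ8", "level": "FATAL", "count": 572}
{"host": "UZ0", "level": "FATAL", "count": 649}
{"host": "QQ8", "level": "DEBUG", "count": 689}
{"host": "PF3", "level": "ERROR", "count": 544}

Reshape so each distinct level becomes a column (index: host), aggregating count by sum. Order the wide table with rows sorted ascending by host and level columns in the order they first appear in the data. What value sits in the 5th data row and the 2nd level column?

With rows sorted ascending by host, row 5 is host=UE7. level columns in first-appearance order: DEBUG, INFO, ERROR, FATAL, WARN; column 2 is INFO.
Long rows with host=UE7, level=INFO: 40 + 457 + 557 = 1054.

1054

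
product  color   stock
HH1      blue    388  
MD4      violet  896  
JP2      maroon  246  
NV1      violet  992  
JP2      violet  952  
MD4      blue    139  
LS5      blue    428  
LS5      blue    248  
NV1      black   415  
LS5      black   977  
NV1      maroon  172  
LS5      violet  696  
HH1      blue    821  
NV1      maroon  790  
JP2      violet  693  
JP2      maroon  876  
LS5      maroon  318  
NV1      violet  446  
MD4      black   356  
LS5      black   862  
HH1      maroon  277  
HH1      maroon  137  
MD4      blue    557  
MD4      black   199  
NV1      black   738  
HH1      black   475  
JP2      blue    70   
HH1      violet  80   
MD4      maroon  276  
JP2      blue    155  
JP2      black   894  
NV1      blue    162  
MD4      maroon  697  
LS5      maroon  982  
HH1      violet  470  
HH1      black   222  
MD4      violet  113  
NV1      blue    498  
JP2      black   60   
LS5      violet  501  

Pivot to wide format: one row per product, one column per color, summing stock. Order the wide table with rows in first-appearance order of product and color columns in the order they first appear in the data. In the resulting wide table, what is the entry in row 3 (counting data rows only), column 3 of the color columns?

1122

With rows in first-appearance order of product, row 3 is product=JP2. color columns in first-appearance order: blue, violet, maroon, black; column 3 is maroon.
Long rows with product=JP2, color=maroon: 246 + 876 = 1122.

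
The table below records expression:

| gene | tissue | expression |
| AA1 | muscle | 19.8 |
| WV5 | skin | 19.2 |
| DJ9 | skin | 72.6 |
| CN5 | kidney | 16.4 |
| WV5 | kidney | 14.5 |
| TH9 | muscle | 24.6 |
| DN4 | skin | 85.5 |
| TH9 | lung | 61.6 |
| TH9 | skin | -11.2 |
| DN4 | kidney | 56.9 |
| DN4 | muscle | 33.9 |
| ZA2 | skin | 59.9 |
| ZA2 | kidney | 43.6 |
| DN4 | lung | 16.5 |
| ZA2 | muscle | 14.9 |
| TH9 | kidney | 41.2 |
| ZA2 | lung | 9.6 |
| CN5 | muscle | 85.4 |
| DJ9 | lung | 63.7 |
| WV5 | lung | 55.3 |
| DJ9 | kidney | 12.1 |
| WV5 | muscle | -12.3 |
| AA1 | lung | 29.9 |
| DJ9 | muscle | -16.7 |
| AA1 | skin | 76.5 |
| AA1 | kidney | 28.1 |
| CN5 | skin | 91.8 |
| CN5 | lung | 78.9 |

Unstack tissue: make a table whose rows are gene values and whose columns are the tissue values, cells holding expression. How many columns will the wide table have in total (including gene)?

5

1 column for gene plus 4 distinct tissue values → 5 columns.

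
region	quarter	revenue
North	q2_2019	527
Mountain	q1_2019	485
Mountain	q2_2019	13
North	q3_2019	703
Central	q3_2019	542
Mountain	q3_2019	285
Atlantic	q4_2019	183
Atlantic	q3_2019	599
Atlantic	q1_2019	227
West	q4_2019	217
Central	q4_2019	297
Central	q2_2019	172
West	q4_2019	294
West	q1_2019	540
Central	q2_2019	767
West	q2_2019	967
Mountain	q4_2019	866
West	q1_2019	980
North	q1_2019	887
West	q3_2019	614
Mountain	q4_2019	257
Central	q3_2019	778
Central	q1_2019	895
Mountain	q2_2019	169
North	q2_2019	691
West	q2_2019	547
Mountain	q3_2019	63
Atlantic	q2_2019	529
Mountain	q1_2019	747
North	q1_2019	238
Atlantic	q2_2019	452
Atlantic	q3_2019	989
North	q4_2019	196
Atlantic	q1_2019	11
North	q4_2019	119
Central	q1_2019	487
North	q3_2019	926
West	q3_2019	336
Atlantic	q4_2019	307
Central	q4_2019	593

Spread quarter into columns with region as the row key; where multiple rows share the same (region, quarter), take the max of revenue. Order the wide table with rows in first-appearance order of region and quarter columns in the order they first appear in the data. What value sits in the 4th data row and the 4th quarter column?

With rows in first-appearance order of region, row 4 is region=Atlantic. quarter columns in first-appearance order: q2_2019, q1_2019, q3_2019, q4_2019; column 4 is q4_2019.
Long rows with region=Atlantic, quarter=q4_2019: max(183, 307) = 307.

307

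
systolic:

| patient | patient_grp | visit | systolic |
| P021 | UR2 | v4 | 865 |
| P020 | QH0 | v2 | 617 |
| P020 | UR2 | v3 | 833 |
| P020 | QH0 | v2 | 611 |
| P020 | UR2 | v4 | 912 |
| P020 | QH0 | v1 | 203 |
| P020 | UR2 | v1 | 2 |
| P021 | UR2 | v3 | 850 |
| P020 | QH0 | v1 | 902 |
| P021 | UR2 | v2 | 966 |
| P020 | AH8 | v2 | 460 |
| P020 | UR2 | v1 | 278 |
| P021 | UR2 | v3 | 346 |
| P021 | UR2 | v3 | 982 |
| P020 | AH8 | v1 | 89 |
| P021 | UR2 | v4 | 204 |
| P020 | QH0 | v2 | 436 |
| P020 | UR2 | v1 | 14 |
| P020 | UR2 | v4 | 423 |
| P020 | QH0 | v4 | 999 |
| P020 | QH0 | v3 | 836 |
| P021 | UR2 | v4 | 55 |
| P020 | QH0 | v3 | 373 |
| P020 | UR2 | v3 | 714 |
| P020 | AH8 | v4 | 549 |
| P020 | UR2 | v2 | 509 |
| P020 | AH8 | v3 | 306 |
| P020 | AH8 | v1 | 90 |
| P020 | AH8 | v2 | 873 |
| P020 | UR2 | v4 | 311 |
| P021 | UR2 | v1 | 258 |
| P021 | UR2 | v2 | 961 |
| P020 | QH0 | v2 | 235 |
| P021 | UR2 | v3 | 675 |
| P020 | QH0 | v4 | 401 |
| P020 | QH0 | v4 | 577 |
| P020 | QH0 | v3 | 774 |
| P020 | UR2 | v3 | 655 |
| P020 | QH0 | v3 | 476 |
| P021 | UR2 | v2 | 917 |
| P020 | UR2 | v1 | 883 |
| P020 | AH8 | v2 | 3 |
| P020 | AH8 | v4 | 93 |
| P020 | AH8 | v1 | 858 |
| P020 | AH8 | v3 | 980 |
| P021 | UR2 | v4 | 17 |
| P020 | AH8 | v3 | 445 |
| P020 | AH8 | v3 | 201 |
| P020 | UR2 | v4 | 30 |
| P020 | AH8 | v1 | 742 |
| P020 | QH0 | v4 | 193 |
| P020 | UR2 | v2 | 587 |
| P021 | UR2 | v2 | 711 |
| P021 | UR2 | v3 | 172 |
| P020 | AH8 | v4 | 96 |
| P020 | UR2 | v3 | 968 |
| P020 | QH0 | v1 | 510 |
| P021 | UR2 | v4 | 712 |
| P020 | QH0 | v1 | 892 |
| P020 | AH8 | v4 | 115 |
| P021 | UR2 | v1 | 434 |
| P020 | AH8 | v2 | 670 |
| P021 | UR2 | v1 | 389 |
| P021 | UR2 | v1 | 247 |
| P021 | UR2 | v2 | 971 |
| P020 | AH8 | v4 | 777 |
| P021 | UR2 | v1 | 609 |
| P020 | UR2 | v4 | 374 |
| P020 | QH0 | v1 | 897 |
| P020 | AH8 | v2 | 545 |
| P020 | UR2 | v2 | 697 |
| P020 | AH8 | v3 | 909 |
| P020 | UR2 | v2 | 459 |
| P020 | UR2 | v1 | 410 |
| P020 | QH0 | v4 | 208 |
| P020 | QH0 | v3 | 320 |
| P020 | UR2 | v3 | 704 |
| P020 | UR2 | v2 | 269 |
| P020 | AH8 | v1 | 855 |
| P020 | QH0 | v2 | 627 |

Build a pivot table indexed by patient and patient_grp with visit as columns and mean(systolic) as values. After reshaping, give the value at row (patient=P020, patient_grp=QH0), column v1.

680.80

Rows with patient=P020, patient_grp=QH0 and visit=v1: systolic values are 203, 902, 510, 892, 897.
(203 + 902 + 510 + 892 + 897) / 5 = 680.80.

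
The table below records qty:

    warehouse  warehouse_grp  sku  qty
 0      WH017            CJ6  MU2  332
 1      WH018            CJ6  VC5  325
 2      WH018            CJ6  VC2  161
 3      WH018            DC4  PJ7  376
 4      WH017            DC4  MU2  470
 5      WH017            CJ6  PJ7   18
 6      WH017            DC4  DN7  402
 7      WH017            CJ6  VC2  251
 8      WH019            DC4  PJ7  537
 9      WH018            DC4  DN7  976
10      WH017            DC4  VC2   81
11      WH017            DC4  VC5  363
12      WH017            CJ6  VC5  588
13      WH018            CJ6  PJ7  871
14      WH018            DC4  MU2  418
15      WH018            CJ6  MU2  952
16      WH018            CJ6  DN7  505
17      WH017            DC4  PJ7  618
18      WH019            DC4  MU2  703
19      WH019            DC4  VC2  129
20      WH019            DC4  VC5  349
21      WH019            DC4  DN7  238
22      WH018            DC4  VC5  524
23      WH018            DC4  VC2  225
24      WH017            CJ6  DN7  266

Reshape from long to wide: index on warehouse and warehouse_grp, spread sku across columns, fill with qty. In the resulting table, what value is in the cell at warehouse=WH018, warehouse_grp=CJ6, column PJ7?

Wide layout: rows indexed by warehouse and warehouse_grp, columns are the 5 distinct sku values (MU2, VC5, VC2, PJ7, DN7).
Cell (warehouse=WH018, warehouse_grp=CJ6, sku=PJ7) draws from the long row where warehouse=WH018, warehouse_grp=CJ6 and sku=PJ7, which has qty=871.

871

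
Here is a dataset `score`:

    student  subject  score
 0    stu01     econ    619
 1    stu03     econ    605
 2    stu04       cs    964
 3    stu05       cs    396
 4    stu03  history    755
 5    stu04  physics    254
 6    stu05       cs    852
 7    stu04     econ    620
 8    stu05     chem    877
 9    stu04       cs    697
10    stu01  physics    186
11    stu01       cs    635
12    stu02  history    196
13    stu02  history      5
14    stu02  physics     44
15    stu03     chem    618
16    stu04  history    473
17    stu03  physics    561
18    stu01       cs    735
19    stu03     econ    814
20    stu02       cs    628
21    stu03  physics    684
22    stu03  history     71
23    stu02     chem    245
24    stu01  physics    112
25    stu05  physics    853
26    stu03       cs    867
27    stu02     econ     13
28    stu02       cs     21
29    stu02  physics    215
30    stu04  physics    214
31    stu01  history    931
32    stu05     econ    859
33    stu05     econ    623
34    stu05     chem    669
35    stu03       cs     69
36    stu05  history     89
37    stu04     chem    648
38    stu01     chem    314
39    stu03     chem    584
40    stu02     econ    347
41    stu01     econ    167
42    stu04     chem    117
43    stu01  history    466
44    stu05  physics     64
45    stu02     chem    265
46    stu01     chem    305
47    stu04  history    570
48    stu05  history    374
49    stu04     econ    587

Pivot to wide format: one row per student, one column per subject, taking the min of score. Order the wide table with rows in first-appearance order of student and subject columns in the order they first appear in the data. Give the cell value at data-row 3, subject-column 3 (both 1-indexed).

With rows in first-appearance order of student, row 3 is student=stu04. subject columns in first-appearance order: econ, cs, history, physics, chem; column 3 is history.
Long rows with student=stu04, subject=history: min(473, 570) = 473.

473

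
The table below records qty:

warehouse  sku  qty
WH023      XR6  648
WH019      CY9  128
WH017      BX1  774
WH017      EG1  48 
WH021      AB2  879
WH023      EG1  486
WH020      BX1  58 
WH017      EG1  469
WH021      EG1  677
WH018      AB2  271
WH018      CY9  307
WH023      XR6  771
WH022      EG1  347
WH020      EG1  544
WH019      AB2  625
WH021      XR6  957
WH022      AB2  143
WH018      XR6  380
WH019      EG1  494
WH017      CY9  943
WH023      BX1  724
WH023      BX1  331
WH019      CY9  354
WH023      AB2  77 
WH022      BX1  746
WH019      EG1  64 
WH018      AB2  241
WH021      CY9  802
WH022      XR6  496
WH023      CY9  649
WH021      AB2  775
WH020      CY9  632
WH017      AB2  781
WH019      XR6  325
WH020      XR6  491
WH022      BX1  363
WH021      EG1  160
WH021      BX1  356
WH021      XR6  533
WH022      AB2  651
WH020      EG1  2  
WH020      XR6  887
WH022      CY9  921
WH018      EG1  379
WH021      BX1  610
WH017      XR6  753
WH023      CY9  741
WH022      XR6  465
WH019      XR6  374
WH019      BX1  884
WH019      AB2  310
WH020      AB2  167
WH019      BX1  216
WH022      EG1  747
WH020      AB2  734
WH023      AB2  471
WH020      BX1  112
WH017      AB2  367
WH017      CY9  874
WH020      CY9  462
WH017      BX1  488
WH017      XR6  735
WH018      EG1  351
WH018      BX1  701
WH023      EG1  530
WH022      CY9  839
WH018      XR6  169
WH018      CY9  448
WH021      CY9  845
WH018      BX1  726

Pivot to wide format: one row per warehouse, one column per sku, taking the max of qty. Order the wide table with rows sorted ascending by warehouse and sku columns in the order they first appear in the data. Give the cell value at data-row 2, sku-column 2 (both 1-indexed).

With rows sorted ascending by warehouse, row 2 is warehouse=WH018. sku columns in first-appearance order: XR6, CY9, BX1, EG1, AB2; column 2 is CY9.
Long rows with warehouse=WH018, sku=CY9: max(307, 448) = 448.

448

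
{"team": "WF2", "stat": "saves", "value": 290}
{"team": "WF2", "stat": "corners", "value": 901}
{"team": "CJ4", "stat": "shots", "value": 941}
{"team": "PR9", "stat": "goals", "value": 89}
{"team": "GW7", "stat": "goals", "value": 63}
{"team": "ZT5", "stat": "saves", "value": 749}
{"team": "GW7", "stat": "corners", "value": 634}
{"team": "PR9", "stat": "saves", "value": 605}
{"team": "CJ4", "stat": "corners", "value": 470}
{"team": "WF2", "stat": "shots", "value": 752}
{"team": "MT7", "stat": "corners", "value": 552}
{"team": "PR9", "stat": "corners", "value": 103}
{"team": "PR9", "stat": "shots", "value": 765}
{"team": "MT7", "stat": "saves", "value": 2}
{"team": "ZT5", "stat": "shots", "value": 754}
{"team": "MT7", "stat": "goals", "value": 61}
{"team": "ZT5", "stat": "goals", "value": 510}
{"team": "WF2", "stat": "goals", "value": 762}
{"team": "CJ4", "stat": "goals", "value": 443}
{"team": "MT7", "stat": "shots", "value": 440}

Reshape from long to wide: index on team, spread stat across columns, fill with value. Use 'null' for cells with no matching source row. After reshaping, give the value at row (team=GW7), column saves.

No long-format row has team=GW7 and stat=saves, so the cell is null.

null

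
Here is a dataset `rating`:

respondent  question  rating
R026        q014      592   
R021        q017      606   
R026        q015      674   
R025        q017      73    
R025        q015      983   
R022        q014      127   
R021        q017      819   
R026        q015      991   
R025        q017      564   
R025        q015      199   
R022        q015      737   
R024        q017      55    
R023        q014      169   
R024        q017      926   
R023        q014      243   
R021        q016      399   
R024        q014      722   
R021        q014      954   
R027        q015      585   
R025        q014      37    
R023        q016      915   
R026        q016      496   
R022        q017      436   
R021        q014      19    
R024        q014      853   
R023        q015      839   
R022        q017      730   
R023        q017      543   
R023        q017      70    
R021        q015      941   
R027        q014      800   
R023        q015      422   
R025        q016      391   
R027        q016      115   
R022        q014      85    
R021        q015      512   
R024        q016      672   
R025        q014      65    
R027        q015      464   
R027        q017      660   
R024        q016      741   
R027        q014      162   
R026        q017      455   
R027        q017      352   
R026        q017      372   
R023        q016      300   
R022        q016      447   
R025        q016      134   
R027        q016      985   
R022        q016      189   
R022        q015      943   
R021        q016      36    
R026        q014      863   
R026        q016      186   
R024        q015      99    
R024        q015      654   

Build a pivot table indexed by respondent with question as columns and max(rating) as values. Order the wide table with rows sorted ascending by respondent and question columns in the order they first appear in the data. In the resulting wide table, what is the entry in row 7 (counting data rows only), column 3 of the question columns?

With rows sorted ascending by respondent, row 7 is respondent=R027. question columns in first-appearance order: q014, q017, q015, q016; column 3 is q015.
Long rows with respondent=R027, question=q015: max(585, 464) = 585.

585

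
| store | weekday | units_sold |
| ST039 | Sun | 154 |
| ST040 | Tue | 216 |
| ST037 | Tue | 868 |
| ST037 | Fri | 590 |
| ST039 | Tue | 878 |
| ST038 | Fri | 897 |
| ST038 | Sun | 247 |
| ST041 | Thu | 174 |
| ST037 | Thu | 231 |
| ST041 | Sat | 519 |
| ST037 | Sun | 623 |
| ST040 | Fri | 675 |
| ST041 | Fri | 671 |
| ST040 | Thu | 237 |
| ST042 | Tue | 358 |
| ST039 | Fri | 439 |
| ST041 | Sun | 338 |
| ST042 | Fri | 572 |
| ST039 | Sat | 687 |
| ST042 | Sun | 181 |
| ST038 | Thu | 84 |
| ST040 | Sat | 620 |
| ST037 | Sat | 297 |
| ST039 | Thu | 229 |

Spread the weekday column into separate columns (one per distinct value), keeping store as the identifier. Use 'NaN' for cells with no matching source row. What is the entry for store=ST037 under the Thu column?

231

The long row with store=ST037, weekday=Thu has units_sold=231.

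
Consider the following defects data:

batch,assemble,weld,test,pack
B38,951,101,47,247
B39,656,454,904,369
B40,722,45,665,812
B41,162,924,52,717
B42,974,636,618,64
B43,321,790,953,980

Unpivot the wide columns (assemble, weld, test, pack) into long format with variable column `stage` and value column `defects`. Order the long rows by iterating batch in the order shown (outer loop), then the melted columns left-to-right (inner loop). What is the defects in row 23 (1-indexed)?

24 rows total (6 × 4). Row 23: index ⌊(23-1)/4⌋ = 5 into batch → B43; (23-1) mod 4 = 2 into the melted columns → test.
So row 23 is (B43, test, 953); defects = 953.

953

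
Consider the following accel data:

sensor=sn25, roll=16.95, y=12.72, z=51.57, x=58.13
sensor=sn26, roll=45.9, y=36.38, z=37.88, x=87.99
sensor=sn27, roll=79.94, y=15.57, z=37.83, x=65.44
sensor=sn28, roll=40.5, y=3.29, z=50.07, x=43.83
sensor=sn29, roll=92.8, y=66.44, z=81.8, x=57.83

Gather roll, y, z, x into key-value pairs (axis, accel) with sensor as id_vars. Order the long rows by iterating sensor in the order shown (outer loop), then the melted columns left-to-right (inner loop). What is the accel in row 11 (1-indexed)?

37.83

20 rows total (5 × 4). Row 11: index ⌊(11-1)/4⌋ = 2 into sensor → sn27; (11-1) mod 4 = 2 into the melted columns → z.
So row 11 is (sn27, z, 37.83); accel = 37.83.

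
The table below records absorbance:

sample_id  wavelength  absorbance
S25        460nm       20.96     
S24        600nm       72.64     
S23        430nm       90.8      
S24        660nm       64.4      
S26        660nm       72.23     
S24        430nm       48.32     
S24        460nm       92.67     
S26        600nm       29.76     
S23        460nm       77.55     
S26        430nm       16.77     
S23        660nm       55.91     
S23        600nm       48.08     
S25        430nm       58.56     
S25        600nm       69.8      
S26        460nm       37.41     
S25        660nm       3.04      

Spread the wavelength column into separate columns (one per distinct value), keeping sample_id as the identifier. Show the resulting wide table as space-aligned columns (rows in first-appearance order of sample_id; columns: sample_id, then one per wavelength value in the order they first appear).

Columns: sample_id plus the 4 distinct wavelength values (460nm, 600nm, 430nm, 660nm).
For example, row S25 column 460nm takes absorbance=20.96 from the long row (S25, 460nm).

sample_id  460nm  600nm  430nm  660nm
S25        20.96  69.8   58.56  3.04 
S24        92.67  72.64  48.32  64.4 
S23        77.55  48.08  90.8   55.91
S26        37.41  29.76  16.77  72.23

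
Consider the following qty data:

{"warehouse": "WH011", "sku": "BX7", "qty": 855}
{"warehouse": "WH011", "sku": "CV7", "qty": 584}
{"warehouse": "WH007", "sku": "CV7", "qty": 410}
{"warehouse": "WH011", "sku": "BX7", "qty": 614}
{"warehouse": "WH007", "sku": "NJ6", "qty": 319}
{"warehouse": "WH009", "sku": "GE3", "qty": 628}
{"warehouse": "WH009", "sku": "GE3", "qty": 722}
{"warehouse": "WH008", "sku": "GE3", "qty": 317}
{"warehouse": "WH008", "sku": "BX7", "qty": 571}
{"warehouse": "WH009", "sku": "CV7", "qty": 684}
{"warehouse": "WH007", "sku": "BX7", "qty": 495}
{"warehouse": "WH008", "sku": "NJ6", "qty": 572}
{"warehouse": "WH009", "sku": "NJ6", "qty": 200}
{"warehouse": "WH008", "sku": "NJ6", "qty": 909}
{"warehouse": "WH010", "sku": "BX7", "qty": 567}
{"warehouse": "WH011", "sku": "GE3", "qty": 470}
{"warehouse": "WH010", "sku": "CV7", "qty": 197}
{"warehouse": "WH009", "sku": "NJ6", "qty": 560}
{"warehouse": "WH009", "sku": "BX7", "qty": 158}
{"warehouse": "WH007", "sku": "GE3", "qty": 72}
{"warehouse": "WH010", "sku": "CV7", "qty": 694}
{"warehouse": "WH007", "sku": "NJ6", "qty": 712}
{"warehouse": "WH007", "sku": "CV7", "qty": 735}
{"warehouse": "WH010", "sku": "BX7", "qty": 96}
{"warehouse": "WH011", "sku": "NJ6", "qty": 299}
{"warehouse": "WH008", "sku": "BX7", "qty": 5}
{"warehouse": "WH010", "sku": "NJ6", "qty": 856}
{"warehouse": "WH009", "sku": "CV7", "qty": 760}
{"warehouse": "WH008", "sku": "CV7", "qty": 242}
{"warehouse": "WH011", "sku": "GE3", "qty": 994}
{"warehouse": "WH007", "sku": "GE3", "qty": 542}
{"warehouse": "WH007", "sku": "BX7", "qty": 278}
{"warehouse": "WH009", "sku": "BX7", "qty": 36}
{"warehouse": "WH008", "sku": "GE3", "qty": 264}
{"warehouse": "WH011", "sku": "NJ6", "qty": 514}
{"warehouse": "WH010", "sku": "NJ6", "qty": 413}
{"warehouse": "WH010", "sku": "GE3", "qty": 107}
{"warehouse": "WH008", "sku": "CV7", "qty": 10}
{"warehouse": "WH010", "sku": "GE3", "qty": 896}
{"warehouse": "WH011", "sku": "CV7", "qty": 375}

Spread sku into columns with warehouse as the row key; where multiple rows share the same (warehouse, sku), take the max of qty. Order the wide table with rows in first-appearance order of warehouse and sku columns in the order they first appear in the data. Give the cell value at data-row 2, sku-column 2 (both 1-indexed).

With rows in first-appearance order of warehouse, row 2 is warehouse=WH007. sku columns in first-appearance order: BX7, CV7, NJ6, GE3; column 2 is CV7.
Long rows with warehouse=WH007, sku=CV7: max(410, 735) = 735.

735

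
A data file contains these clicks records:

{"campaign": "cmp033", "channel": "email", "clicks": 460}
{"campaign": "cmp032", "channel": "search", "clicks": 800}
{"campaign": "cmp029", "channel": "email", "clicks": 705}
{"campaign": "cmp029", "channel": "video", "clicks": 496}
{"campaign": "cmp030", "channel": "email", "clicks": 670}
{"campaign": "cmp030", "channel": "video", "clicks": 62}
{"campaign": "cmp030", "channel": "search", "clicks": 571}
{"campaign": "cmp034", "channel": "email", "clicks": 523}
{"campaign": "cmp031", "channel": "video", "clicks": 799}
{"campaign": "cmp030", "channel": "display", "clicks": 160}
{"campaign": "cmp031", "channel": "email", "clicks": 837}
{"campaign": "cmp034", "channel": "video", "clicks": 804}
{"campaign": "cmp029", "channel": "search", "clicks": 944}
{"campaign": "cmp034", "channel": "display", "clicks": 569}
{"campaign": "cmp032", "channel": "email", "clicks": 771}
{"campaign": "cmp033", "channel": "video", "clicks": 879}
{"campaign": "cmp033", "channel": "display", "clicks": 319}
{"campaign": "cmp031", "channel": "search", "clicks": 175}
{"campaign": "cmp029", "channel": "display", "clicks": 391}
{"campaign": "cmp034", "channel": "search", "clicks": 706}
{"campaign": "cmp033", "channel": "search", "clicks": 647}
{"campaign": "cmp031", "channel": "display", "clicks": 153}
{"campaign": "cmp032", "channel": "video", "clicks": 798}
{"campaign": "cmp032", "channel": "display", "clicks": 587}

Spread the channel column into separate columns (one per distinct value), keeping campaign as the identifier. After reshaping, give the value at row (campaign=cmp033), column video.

879

Wide layout: rows indexed by campaign, columns are the 4 distinct channel values (email, search, video, display).
Cell (campaign=cmp033, channel=video) draws from the long row where campaign=cmp033 and channel=video, which has clicks=879.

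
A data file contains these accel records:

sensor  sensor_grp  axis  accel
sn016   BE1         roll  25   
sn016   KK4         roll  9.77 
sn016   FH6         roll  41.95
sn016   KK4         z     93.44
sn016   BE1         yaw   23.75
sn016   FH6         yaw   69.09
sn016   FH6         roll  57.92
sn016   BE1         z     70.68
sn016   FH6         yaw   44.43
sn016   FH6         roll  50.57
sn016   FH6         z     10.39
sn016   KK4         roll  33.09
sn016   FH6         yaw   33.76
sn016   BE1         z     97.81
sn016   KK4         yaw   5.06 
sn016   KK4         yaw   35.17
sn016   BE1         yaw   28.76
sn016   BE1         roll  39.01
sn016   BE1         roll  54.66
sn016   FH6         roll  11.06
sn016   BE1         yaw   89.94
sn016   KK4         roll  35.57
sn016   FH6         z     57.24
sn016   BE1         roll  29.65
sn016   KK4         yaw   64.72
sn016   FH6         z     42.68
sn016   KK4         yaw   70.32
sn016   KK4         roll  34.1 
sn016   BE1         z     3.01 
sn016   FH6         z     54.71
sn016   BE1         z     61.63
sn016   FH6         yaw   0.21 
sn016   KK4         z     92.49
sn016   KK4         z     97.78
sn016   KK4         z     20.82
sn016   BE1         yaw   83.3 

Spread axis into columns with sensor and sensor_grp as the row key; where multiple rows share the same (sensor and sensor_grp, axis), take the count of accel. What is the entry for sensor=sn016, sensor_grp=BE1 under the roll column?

Rows with sensor=sn016, sensor_grp=BE1 and axis=roll: accel values are 25, 39.01, 54.66, 29.65.
4 rows match — count = 4.

4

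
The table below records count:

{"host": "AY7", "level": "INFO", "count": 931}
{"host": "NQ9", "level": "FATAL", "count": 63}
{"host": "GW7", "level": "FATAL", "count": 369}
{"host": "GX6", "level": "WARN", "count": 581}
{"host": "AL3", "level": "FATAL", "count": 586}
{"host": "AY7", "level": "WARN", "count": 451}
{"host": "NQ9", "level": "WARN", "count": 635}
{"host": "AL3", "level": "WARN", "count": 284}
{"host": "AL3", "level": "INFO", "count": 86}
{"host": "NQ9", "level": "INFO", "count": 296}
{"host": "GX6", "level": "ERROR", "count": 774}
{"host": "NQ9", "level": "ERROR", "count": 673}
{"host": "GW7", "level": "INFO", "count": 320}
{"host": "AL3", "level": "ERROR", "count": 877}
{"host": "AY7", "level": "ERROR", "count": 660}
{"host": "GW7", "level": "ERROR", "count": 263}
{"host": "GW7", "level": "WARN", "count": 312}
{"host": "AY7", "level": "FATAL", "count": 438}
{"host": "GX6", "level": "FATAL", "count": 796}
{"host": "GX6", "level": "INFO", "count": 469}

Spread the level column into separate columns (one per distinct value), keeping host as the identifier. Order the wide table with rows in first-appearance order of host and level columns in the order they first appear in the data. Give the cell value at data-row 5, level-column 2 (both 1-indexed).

586

With rows in first-appearance order of host, row 5 is host=AL3. level columns in first-appearance order: INFO, FATAL, WARN, ERROR; column 2 is FATAL.
Long rows with host=AL3, level=FATAL: count = 586.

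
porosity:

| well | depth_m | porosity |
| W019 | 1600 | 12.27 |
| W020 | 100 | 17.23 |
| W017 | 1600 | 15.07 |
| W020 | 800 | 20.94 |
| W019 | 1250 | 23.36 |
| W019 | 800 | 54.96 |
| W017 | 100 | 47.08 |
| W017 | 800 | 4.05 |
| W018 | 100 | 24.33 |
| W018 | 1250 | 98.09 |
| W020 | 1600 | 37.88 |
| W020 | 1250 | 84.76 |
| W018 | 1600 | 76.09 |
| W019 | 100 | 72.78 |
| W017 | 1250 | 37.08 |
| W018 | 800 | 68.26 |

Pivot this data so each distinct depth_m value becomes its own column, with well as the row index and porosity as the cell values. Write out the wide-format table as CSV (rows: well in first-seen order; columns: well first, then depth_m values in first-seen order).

Columns: well plus the 4 distinct depth_m values (1600, 100, 800, 1250).
For example, row W019 column 1600 takes porosity=12.27 from the long row (W019, 1600).

well,1600,100,800,1250
W019,12.27,72.78,54.96,23.36
W020,37.88,17.23,20.94,84.76
W017,15.07,47.08,4.05,37.08
W018,76.09,24.33,68.26,98.09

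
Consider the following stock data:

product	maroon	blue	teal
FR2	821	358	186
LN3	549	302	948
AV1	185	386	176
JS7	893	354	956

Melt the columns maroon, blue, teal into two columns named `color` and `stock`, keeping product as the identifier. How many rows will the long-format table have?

12

4 product values × 3 melted columns = 12 rows.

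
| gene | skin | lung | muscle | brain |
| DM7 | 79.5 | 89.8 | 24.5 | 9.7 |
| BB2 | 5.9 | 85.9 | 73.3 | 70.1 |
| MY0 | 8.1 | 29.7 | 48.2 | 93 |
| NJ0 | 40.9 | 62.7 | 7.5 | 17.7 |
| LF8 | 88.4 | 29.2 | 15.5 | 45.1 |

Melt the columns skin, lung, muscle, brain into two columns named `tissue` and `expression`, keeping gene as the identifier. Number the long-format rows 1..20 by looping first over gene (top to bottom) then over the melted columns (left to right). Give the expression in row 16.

20 rows total (5 × 4). Row 16: index ⌊(16-1)/4⌋ = 3 into gene → NJ0; (16-1) mod 4 = 3 into the melted columns → brain.
So row 16 is (NJ0, brain, 17.7); expression = 17.7.

17.7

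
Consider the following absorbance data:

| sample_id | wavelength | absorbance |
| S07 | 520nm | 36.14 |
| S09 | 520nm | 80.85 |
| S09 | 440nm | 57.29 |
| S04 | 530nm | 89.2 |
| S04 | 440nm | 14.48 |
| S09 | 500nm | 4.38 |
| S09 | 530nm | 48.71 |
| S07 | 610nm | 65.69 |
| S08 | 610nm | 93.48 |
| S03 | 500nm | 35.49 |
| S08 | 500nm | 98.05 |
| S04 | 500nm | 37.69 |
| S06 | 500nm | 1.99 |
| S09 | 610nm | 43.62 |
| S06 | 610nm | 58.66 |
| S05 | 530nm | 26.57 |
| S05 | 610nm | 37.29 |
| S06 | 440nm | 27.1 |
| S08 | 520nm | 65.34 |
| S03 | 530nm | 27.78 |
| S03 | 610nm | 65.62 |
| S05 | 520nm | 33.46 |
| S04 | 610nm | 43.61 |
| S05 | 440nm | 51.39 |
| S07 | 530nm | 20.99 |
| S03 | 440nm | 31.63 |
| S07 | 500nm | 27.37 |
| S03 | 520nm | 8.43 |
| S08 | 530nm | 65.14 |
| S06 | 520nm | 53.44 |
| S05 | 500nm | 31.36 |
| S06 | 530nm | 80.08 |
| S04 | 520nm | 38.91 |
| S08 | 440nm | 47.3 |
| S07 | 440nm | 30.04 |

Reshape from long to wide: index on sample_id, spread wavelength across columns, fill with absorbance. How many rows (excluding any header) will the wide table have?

7 distinct sample_id values → 7 rows.

7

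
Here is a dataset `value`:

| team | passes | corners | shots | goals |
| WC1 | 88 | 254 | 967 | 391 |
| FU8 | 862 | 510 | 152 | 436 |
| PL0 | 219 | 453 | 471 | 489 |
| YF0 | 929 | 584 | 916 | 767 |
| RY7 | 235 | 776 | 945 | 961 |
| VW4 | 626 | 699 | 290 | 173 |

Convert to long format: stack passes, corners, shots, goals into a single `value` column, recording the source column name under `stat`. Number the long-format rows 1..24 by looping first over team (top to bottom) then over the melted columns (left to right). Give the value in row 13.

24 rows total (6 × 4). Row 13: index ⌊(13-1)/4⌋ = 3 into team → YF0; (13-1) mod 4 = 0 into the melted columns → passes.
So row 13 is (YF0, passes, 929); value = 929.

929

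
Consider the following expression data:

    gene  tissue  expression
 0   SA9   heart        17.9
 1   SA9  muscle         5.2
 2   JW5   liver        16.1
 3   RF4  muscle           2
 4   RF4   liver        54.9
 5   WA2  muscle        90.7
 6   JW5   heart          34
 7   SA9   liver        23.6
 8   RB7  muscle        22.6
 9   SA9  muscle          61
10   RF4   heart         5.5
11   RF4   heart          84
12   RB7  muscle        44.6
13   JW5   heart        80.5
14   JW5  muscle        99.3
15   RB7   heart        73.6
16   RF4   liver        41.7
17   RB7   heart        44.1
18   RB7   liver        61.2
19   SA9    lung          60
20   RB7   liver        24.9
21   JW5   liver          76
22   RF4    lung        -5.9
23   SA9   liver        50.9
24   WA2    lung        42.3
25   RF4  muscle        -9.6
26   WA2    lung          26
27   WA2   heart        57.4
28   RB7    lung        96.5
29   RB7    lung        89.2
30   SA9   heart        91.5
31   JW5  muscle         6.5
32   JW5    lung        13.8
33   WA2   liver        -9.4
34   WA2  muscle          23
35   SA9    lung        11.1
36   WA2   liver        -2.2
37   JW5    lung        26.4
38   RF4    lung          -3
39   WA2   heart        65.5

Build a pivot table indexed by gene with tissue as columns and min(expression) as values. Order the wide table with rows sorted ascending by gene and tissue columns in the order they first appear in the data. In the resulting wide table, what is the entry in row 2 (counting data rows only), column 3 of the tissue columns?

24.9

With rows sorted ascending by gene, row 2 is gene=RB7. tissue columns in first-appearance order: heart, muscle, liver, lung; column 3 is liver.
Long rows with gene=RB7, tissue=liver: min(61.2, 24.9) = 24.9.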